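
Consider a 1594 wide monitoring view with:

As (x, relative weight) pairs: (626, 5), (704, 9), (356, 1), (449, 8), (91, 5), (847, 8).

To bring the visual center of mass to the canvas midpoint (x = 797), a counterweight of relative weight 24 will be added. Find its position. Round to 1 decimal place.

x ≈ 1132.3

With the counterweight, Σw becomes 5 + 9 + 1 + 8 + 5 + 8 + 24 = 60.
x: need Σw·x = 60·797 = 47820. Existing = 5·626 + 9·704 + 1·356 + 8·449 + 5·91 + 8·847 = 20645. Remainder 27175 / 24 ≈ 1132.29.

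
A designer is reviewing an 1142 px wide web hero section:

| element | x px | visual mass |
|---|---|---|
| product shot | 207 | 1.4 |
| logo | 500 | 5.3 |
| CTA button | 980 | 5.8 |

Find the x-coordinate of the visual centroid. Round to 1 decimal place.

x ≈ 689.9

Σw = 1.4 + 5.3 + 5.8 = 12.5.
x-moment: 1.4·207 + 5.3·500 + 5.8·980 = 8623.8; centroid 8623.8/12.5 ≈ 689.90.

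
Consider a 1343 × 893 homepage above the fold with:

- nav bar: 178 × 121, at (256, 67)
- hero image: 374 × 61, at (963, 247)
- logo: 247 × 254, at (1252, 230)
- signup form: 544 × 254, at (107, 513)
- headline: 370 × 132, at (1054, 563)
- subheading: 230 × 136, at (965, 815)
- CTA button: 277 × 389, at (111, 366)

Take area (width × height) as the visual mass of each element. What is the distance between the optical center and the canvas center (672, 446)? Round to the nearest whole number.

Taking area as weight: nav bar 178·121 = 21538, hero image 374·61 = 22814, logo 247·254 = 62738, signup form 544·254 = 138176, headline 370·132 = 48840, subheading 230·136 = 31280, CTA button 277·389 = 107753. Sum 433139.
x: moment 214439561 / weight 433139 ≈ 495.08
Σw·y = 184819850; ȳ = 184819850/433139 ≈ 426.70.
Relative to (672, 446): Δ = (-176.92, -19.30); |Δ| = √(-176.92² + -19.30²) ≈ 177.97.

≈ 178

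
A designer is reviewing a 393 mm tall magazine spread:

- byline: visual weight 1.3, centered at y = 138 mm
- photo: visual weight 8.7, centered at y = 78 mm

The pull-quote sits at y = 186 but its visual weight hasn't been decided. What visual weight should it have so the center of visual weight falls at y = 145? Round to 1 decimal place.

Fixed elements: Σw = 1.3 + 8.7 = 10.0, Σw·y = 1.3·138 + 8.7·78 = 858.0.
For the centroid to hit 145: (858.0 + w·186) / (10.0 + w) = 145.
Solving: w = (145·10.0 − 858.0) / (186 − 145) = 592.0 / 41 ≈ 14.44.

w ≈ 14.4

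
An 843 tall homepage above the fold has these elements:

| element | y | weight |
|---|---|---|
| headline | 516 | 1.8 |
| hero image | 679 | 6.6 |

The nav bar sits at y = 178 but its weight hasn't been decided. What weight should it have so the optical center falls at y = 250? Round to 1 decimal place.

w ≈ 46.0

Known weights sum to 1.8 + 6.6 = 8.4; their moment is 1.8·516 + 6.6·679 = 5410.2.
Balance at y = 250 requires (5410.2 + w·178) / (8.4 + w) = 250.
Rearranging, w·(178 − 250) = 250·8.4 − 5410.2 = -3310.2, so w ≈ -3310.2/-72 = 45.97.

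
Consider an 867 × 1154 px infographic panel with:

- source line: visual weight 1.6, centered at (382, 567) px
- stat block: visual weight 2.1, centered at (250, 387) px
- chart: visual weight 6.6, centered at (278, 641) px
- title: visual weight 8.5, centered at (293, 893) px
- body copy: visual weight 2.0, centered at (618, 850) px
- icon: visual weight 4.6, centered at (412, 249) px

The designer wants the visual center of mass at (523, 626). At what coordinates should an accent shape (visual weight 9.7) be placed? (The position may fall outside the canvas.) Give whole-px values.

(1007, 576)

New total weight: (1.6 + 2.1 + 6.6 + 8.5 + 2.0 + 4.6) + 9.7 = 35.1.
x: target moment 35.1×523 = 18357.3; current 1.6·382 + 2.1·250 + 6.6·278 + 8.5·293 + 2.0·618 + 4.6·412 = 8592.7; the accent shape supplies 9764.6, so x = 9764.6/9.7 ≈ 1006.66.
y: target moment 35.1×626 = 21972.6; current 1.6·567 + 2.1·387 + 6.6·641 + 8.5·893 + 2.0·850 + 4.6·249 = 16386.4; the accent shape supplies 5586.2, so y = 5586.2/9.7 ≈ 575.90.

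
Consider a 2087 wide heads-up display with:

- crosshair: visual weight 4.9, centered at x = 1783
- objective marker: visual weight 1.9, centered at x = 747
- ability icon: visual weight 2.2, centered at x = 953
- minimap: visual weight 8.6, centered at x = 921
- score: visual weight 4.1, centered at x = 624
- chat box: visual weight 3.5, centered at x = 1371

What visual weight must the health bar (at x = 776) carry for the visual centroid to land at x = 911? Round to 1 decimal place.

Existing Σw = 25.2 (4.9 + 1.9 + 2.2 + 8.6 + 4.1 + 3.5); existing moment 4.9·1783 + 1.9·747 + 2.2·953 + 8.6·921 + 4.1·624 + 3.5·1371 = 27530.1.
For the centroid to hit 911: (27530.1 + w·776) / (25.2 + w) = 911.
Solving: w = (911·25.2 − 27530.1) / (776 − 911) = -4572.9 / -135 ≈ 33.87.

w ≈ 33.9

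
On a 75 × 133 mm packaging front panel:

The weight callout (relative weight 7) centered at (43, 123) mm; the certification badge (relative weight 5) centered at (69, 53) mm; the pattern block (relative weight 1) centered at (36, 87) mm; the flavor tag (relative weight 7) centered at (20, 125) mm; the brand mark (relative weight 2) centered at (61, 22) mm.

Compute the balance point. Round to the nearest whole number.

(43, 97)

Σw = 7 + 5 + 1 + 7 + 2 = 22.
x: (7·43 + 5·69 + 1·36 + 7·20 + 2·61) / 22 = 944 / 22 ≈ 42.91
y: (7·123 + 5·53 + 1·87 + 7·125 + 2·22) / 22 = 2132 / 22 ≈ 96.91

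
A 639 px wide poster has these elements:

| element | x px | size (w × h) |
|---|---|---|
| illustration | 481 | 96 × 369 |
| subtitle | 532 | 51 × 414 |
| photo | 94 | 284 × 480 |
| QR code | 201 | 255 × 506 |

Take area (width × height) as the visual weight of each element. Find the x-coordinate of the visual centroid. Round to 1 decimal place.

x ≈ 208.2

Taking area as weight: illustration 96·369 = 35424, subtitle 51·414 = 21114, photo 284·480 = 136320, QR code 255·506 = 129030. Sum 321888.
Σw·x = 35424·481 + 21114·532 + 136320·94 + 129030·201 = 67020702, so x̄ = 67020702/321888 ≈ 208.21.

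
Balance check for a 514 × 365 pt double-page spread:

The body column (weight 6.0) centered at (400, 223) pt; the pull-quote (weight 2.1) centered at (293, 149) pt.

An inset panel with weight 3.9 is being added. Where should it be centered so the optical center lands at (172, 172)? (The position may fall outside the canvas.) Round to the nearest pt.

With the inset panel, Σw becomes 6.0 + 2.1 + 3.9 = 12.0.
x: need Σw·x = 12.0·172 = 2064.0. Existing = 6.0·400 + 2.1·293 = 3015.3. Remainder -951.3 / 3.9 ≈ -243.92.
y: need Σw·y = 12.0·172 = 2064.0. Existing = 6.0·223 + 2.1·149 = 1650.9. Remainder 413.1 / 3.9 ≈ 105.92.

(-244, 106)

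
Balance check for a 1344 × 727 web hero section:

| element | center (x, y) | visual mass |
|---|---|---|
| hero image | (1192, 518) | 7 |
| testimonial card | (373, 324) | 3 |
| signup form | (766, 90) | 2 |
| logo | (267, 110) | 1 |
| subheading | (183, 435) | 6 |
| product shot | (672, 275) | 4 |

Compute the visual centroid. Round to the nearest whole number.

Weights sum to 7 + 3 + 2 + 1 + 6 + 4 = 23.
x-moment: 7·1192 + 3·373 + 2·766 + 1·267 + 6·183 + 4·672 = 15048; centroid 15048/23 ≈ 654.26.
y-moment: 7·518 + 3·324 + 2·90 + 1·110 + 6·435 + 4·275 = 8598; centroid 8598/23 ≈ 373.83.

(654, 374)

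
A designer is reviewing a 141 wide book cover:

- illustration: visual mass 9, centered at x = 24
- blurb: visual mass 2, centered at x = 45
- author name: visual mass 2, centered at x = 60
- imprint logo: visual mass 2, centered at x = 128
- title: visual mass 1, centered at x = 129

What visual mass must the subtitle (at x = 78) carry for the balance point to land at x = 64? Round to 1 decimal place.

w ≈ 15.2

Fixed elements: Σw = 9 + 2 + 2 + 2 + 1 = 16, Σw·x = 9·24 + 2·45 + 2·60 + 2·128 + 1·129 = 811.
For the centroid to hit 64: (811 + w·78) / (16 + w) = 64.
Solving: w = (64·16 − 811) / (78 − 64) = 213 / 14 ≈ 15.21.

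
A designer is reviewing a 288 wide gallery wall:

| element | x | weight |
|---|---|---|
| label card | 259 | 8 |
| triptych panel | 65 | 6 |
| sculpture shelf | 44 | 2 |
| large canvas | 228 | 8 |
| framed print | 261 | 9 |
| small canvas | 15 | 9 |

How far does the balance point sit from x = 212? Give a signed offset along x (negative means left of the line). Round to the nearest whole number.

≈ -49

Weights sum to 8 + 6 + 2 + 8 + 9 + 9 = 42.
Σw·x = 6858; x̄ = 6858/42 ≈ 163.29.
Difference: 163.29 − 212 ≈ -48.71.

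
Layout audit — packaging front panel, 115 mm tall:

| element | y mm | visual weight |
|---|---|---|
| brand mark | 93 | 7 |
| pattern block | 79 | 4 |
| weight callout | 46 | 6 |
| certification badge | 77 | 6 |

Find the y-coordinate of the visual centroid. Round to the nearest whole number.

Σw = 7 + 4 + 6 + 6 = 23.
Σw·y = 7·93 + 4·79 + 6·46 + 6·77 = 1705, so ȳ = 1705/23 ≈ 74.13.

y ≈ 74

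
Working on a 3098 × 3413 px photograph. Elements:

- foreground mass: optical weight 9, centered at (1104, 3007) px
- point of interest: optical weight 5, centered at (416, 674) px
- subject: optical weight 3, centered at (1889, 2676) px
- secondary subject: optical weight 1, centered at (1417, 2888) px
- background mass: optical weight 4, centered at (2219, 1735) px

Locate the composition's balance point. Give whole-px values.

Weights sum to 9 + 5 + 3 + 1 + 4 = 22.
x: (9·1104 + 5·416 + 3·1889 + 1·1417 + 4·2219) / 22 = 27976 / 22 ≈ 1271.64
y: (9·3007 + 5·674 + 3·2676 + 1·2888 + 4·1735) / 22 = 48289 / 22 ≈ 2194.95

(1272, 2195)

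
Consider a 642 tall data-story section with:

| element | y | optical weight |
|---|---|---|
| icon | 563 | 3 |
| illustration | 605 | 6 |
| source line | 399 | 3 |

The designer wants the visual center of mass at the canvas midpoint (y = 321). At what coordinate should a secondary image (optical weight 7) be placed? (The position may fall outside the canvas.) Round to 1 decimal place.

After adding the secondary image, total weight = 3 + 6 + 3 + 7 = 19.
y: target moment 19×321 = 6099; current 3·563 + 6·605 + 3·399 = 6516; the secondary image supplies -417, so y = -417/7 ≈ -59.57.

y ≈ -59.6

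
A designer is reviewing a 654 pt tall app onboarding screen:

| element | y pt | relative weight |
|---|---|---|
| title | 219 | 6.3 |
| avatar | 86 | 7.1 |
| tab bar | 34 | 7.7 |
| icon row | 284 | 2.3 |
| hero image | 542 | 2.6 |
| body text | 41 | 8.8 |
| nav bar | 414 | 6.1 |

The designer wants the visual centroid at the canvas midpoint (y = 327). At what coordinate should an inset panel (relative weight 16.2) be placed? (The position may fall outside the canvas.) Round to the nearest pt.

y ≈ 708

With the inset panel, Σw becomes 6.3 + 7.1 + 7.7 + 2.3 + 2.6 + 8.8 + 6.1 + 16.2 = 57.1.
y: target moment 57.1×327 = 18671.7; current 6.3·219 + 7.1·86 + 7.7·34 + 2.3·284 + 2.6·542 + 8.8·41 + 6.1·414 = 7200.7; the inset panel supplies 11471.0, so y = 11471.0/16.2 ≈ 708.09.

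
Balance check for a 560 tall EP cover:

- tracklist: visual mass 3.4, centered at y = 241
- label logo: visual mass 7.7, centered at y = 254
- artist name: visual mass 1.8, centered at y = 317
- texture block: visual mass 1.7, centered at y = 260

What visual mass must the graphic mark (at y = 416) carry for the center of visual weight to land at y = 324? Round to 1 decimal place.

w ≈ 10.2

Fixed elements: Σw = 3.4 + 7.7 + 1.8 + 1.7 = 14.6, Σw·y = 3.4·241 + 7.7·254 + 1.8·317 + 1.7·260 = 3787.8.
Balance at y = 324 requires (3787.8 + w·416) / (14.6 + w) = 324.
Solving: w = (324·14.6 − 3787.8) / (416 − 324) = 942.6 / 92 ≈ 10.25.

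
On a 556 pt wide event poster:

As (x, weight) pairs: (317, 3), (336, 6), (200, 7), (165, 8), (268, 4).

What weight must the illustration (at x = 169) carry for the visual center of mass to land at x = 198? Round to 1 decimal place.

Known weights sum to 3 + 6 + 7 + 8 + 4 = 28; their moment is 3·317 + 6·336 + 7·200 + 8·165 + 4·268 = 6759.
Set Σw·x/Σw = 198: (6759 + 169w) = 198·(28 + w).
So w = (198·28 − 6759)/(169 − 198) = -1215/-29 ≈ 41.90.

w ≈ 41.9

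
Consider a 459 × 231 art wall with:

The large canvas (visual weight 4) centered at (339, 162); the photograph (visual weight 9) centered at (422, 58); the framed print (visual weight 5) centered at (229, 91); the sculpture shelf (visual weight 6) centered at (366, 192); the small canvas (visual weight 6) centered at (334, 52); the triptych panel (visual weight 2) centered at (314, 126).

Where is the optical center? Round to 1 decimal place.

(347.7, 104.4)

Total weight = 4 + 9 + 5 + 6 + 6 + 2 = 32.
x: (4·339 + 9·422 + 5·229 + 6·366 + 6·334 + 2·314) / 32 = 11127 / 32 ≈ 347.72
y: (4·162 + 9·58 + 5·91 + 6·192 + 6·52 + 2·126) / 32 = 3341 / 32 ≈ 104.41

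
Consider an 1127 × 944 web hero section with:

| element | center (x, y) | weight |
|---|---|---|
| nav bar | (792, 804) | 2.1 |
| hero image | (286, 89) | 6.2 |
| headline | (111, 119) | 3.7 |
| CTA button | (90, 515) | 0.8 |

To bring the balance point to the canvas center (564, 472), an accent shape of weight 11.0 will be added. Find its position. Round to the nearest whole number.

With the accent shape, Σw becomes 2.1 + 6.2 + 3.7 + 0.8 + 11.0 = 23.8.
Along x: (3919.1 + 11.0·x) / 23.8 = 564 (existing moment 2.1·792 + 6.2·286 + 3.7·111 + 0.8·90 = 3919.1) ⇒ x = (13423.2 − 3919.1) / 11.0 ≈ 864.01.
Along y: (3092.5 + 11.0·y) / 23.8 = 472 (existing moment 2.1·804 + 6.2·89 + 3.7·119 + 0.8·515 = 3092.5) ⇒ y = (11233.6 − 3092.5) / 11.0 ≈ 740.10.

(864, 740)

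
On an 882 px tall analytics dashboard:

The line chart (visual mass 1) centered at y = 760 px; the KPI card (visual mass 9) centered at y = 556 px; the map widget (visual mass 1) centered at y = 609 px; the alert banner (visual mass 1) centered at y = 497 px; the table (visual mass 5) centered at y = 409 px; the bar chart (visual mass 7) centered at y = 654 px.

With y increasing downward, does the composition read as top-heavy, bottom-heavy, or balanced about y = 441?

bottom-heavy

Total weight = 1 + 9 + 1 + 1 + 5 + 7 = 24.
y-moment: 1·760 + 9·556 + 1·609 + 1·497 + 5·409 + 7·654 = 13493; centroid 13493/24 ≈ 562.21.
Since 562.2 is below (larger y than) 441, the composition reads bottom-heavy.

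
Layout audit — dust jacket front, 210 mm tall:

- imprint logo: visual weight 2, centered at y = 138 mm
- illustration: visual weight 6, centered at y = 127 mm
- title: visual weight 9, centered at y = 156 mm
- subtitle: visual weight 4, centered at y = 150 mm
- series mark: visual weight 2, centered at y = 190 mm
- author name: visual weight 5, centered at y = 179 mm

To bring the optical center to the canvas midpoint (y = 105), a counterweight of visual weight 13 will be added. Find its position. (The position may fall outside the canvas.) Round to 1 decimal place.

With the counterweight, Σw becomes 2 + 6 + 9 + 4 + 2 + 5 + 13 = 41.
Along y: (4317 + 13·y) / 41 = 105 (existing moment 2·138 + 6·127 + 9·156 + 4·150 + 2·190 + 5·179 = 4317) ⇒ y = (4305 − 4317) / 13 ≈ -0.92.

y ≈ -0.9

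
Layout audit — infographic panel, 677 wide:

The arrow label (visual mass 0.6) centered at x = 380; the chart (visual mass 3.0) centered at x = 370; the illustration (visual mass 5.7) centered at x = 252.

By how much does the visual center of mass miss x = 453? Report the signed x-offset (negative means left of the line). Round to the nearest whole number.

Total weight = 0.6 + 3.0 + 5.7 = 9.3.
x-moment: 0.6·380 + 3.0·370 + 5.7·252 = 2774.4; centroid 2774.4/9.3 ≈ 298.32.
Difference: 298.32 − 453 ≈ -154.68.

≈ -155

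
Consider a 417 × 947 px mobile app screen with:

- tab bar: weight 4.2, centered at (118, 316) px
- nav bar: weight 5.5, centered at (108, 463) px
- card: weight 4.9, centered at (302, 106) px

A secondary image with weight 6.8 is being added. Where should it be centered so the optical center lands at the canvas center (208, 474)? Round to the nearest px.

New total weight: (4.2 + 5.5 + 4.9) + 6.8 = 21.4.
Along x: (2569.4 + 6.8·x) / 21.4 = 208 (existing moment 4.2·118 + 5.5·108 + 4.9·302 = 2569.4) ⇒ x = (4451.2 − 2569.4) / 6.8 ≈ 276.74.
Along y: (4393.1 + 6.8·y) / 21.4 = 474 (existing moment 4.2·316 + 5.5·463 + 4.9·106 = 4393.1) ⇒ y = (10143.6 − 4393.1) / 6.8 ≈ 845.66.

(277, 846)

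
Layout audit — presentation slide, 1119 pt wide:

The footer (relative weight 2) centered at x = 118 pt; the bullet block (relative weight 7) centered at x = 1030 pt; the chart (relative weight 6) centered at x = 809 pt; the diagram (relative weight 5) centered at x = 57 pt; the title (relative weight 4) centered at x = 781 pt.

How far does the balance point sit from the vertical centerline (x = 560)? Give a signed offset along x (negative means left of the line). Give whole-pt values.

Σw = 2 + 7 + 6 + 5 + 4 = 24.
x-moment: 2·118 + 7·1030 + 6·809 + 5·57 + 4·781 = 15709; centroid 15709/24 ≈ 654.54.
Difference: 654.54 − 560 ≈ 94.54.

≈ 95 pt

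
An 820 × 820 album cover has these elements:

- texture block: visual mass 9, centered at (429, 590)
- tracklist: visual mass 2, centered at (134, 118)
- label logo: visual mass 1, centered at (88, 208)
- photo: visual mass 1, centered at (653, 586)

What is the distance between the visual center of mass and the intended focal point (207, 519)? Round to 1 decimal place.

Weights sum to 9 + 2 + 1 + 1 = 13.
x: (9·429 + 2·134 + 1·88 + 1·653) / 13 = 4870 / 13 ≈ 374.62
y: (9·590 + 2·118 + 1·208 + 1·586) / 13 = 6340 / 13 ≈ 487.69
From (207, 519): dx = 167.62, dy = -31.31, so the distance is √(dx²+dy²) ≈ 170.51.

≈ 170.5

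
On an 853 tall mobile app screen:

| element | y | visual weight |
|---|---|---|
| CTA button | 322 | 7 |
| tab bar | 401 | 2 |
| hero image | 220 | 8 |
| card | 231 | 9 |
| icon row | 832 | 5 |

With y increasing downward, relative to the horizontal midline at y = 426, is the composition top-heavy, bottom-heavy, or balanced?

Total weight = 7 + 2 + 8 + 9 + 5 = 31.
y-moment: 7·322 + 2·401 + 8·220 + 9·231 + 5·832 = 11055; centroid 11055/31 ≈ 356.61.
356.6 vs midline 426 → top-heavy.

top-heavy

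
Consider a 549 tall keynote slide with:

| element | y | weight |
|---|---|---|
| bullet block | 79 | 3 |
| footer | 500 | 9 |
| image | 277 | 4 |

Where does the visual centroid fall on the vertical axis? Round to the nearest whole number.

y ≈ 365

Weights sum to 3 + 9 + 4 = 16.
Σw·y = 3·79 + 9·500 + 4·277 = 5845, so ȳ = 5845/16 ≈ 365.31.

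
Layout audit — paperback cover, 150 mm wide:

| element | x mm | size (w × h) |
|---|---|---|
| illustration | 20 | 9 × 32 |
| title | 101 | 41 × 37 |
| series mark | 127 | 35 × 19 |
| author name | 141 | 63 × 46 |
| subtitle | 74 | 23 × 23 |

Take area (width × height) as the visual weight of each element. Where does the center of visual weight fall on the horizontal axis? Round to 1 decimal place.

x ≈ 117.2

Areas: illustration 9·32 = 288, title 41·37 = 1517, series mark 35·19 = 665, author name 63·46 = 2898, subtitle 23·23 = 529. Total weight = 5897.
x: (288·20 + 1517·101 + 665·127 + 2898·141 + 529·74) / 5897 = 691196 / 5897 ≈ 117.21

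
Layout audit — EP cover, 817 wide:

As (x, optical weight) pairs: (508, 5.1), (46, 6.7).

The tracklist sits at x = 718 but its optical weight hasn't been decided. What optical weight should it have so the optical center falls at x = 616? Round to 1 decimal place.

Existing Σw = 11.8 (5.1 + 6.7); existing moment 5.1·508 + 6.7·46 = 2899.0.
Balance at x = 616 requires (2899.0 + w·718) / (11.8 + w) = 616.
So w = (616·11.8 − 2899.0)/(718 − 616) = 4369.8/102 ≈ 42.84.

w ≈ 42.8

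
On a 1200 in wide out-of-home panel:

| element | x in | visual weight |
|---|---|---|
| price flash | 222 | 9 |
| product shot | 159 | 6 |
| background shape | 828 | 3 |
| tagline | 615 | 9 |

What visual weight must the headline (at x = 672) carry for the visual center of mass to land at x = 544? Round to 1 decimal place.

Known weights sum to 9 + 6 + 3 + 9 = 27; their moment is 9·222 + 6·159 + 3·828 + 9·615 = 10971.
For the centroid to hit 544: (10971 + w·672) / (27 + w) = 544.
Solving: w = (544·27 − 10971) / (672 − 544) = 3717 / 128 ≈ 29.04.

w ≈ 29.0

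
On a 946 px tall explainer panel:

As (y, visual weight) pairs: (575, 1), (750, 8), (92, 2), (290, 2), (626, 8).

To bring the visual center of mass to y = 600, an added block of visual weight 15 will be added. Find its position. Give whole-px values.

y ≈ 617

After adding the added block, total weight = 1 + 8 + 2 + 2 + 8 + 15 = 36.
Along y: (12347 + 15·y) / 36 = 600 (existing moment 1·575 + 8·750 + 2·92 + 2·290 + 8·626 = 12347) ⇒ y = (21600 − 12347) / 15 ≈ 616.87.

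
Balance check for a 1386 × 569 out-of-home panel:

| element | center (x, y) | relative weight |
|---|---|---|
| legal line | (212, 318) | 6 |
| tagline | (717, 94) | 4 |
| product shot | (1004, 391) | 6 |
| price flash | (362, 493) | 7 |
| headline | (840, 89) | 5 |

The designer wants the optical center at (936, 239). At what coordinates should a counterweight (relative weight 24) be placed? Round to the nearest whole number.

(1324, 163)

After adding the counterweight, total weight = 6 + 4 + 6 + 7 + 5 + 24 = 52.
x: need Σw·x = 52·936 = 48672. Existing = 6·212 + 4·717 + 6·1004 + 7·362 + 5·840 = 16898. Remainder 31774 / 24 ≈ 1323.92.
y: need Σw·y = 52·239 = 12428. Existing = 6·318 + 4·94 + 6·391 + 7·493 + 5·89 = 8526. Remainder 3902 / 24 ≈ 162.58.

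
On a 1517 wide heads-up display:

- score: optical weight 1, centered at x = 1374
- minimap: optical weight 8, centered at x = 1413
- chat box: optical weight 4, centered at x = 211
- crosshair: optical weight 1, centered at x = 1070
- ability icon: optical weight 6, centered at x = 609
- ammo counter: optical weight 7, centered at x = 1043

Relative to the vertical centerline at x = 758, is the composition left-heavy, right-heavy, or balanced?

Weights sum to 1 + 8 + 4 + 1 + 6 + 7 = 27.
x: (1·1374 + 8·1413 + 4·211 + 1·1070 + 6·609 + 7·1043) / 27 = 25547 / 27 ≈ 946.19
946.2 vs midline 758 → right-heavy.

right-heavy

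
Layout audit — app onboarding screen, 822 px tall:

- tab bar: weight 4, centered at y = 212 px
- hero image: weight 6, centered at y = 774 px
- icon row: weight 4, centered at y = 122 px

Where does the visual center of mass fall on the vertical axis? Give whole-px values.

Weights sum to 4 + 6 + 4 = 14.
Σw·y = 4·212 + 6·774 + 4·122 = 5980, so ȳ = 5980/14 ≈ 427.14.

y ≈ 427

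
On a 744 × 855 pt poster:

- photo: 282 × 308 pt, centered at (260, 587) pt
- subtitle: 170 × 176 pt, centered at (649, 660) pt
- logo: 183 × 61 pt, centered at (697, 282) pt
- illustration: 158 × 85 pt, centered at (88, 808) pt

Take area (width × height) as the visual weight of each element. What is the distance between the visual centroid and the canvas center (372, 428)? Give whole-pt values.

≈ 172 pt

Areas: photo 282·308 = 86856, subtitle 170·176 = 29920, logo 183·61 = 11163, illustration 158·85 = 13430. Total weight = 141369.
x: (86856·260 + 29920·649 + 11163·697 + 13430·88) / 141369 = 50963091 / 141369 ≈ 360.50
y: (86856·587 + 29920·660 + 11163·282 + 13430·808) / 141369 = 84731078 / 141369 ≈ 599.36
Relative to (372, 428): Δ = (-11.50, 171.36); |Δ| = √(-11.50² + 171.36²) ≈ 171.75.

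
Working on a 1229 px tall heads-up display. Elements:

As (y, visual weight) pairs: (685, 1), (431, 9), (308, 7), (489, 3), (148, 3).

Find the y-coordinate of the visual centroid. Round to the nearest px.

y ≈ 375

Σw = 1 + 9 + 7 + 3 + 3 = 23.
y-moment: 1·685 + 9·431 + 7·308 + 3·489 + 3·148 = 8631; centroid 8631/23 ≈ 375.26.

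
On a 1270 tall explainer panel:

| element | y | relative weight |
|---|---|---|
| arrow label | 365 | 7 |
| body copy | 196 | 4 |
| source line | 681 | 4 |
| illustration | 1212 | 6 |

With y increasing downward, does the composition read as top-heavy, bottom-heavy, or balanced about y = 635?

Weights sum to 7 + 4 + 4 + 6 = 21.
Σw·y = 7·365 + 4·196 + 4·681 + 6·1212 = 13335, so ȳ = 13335/21 ≈ 635.00.
That equals the midline 635 — balanced.

balanced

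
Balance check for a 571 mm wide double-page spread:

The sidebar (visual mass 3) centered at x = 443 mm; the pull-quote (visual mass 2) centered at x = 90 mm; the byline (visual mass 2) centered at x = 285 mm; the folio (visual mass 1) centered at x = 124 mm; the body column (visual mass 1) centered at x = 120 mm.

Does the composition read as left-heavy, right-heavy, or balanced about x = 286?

Weights sum to 3 + 2 + 2 + 1 + 1 = 9.
x-moment: 3·443 + 2·90 + 2·285 + 1·124 + 1·120 = 2323; centroid 2323/9 ≈ 258.11.
Since 258.1 is left of 286, the composition reads left-heavy.

left-heavy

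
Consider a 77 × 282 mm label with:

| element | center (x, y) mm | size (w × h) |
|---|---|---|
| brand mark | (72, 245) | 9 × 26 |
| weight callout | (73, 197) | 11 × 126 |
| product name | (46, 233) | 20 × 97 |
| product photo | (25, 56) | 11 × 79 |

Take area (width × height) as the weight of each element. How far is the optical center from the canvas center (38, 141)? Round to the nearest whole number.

≈ 49 mm

Areas: brand mark 9·26 = 234, weight callout 11·126 = 1386, product name 20·97 = 1940, product photo 11·79 = 869. Total weight = 4429.
x-moment: 234·72 + 1386·73 + 1940·46 + 869·25 = 228991; centroid 228991/4429 ≈ 51.70.
y-moment: 234·245 + 1386·197 + 1940·233 + 869·56 = 831056; centroid 831056/4429 ≈ 187.64.
Relative to (38, 141): Δ = (13.70, 46.64); |Δ| = √(13.70² + 46.64²) ≈ 48.61.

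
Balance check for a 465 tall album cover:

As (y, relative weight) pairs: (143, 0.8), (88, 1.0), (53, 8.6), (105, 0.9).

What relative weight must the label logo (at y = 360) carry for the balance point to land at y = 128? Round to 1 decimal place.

Existing Σw = 11.3 (0.8 + 1.0 + 8.6 + 0.9); existing moment 0.8·143 + 1.0·88 + 8.6·53 + 0.9·105 = 752.7.
Balance at y = 128 requires (752.7 + w·360) / (11.3 + w) = 128.
Solving: w = (128·11.3 − 752.7) / (360 − 128) = 693.7 / 232 ≈ 2.99.

w ≈ 3.0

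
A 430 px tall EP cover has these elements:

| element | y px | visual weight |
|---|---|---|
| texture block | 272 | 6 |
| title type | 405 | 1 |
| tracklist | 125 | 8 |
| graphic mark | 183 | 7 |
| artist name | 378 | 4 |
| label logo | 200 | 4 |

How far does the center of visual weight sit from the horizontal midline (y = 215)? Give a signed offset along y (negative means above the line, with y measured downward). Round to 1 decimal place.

≈ 6.0 px

Weights sum to 6 + 1 + 8 + 7 + 4 + 4 = 30.
Σw·y = 6630; ȳ = 6630/30 ≈ 221.00.
Offset from y = 215: 221.00 − 215 ≈ 6.00.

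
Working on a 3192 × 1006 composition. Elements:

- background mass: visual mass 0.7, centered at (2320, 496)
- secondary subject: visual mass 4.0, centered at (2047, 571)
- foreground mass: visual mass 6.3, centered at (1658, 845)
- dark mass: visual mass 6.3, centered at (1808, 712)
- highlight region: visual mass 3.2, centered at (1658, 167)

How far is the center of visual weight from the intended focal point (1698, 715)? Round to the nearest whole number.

≈ 133

Total weight = 0.7 + 4.0 + 6.3 + 6.3 + 3.2 = 20.5.
x-moment: 0.7·2320 + 4.0·2047 + 6.3·1658 + 6.3·1808 + 3.2·1658 = 36953.4; centroid 36953.4/20.5 ≈ 1802.60.
y-moment: 0.7·496 + 4.0·571 + 6.3·845 + 6.3·712 + 3.2·167 = 12974.7; centroid 12974.7/20.5 ≈ 632.91.
From (1698, 715): dx = 104.60, dy = -82.09, so the distance is √(dx²+dy²) ≈ 132.97.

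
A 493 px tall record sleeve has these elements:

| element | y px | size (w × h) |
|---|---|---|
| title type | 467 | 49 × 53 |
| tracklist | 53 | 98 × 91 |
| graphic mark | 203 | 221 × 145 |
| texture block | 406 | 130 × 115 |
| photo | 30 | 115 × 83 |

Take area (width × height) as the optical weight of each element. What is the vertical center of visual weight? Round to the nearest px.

Areas: title type 49·53 = 2597, tracklist 98·91 = 8918, graphic mark 221·145 = 32045, texture block 130·115 = 14950, photo 115·83 = 9545. Total weight = 68055.
y: (2597·467 + 8918·53 + 32045·203 + 14950·406 + 9545·30) / 68055 = 14546638 / 68055 ≈ 213.75

y ≈ 214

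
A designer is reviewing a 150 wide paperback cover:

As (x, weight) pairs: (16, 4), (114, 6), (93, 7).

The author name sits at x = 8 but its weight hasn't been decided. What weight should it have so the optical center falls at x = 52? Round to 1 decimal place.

Known weights sum to 4 + 6 + 7 = 17; their moment is 4·16 + 6·114 + 7·93 = 1399.
Balance at x = 52 requires (1399 + w·8) / (17 + w) = 52.
Solving: w = (52·17 − 1399) / (8 − 52) = -515 / -44 ≈ 11.70.

w ≈ 11.7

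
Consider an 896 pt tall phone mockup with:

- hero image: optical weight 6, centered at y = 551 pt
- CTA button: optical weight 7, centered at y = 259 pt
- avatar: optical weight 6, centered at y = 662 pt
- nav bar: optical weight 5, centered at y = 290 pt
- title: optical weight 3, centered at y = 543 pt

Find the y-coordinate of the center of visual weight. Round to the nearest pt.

y ≈ 451

Σw = 6 + 7 + 6 + 5 + 3 = 27.
y: (6·551 + 7·259 + 6·662 + 5·290 + 3·543) / 27 = 12170 / 27 ≈ 450.74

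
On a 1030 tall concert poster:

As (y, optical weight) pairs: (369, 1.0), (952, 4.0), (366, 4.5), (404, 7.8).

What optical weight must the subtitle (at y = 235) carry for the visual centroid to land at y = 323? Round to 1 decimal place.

Fixed elements: Σw = 1.0 + 4.0 + 4.5 + 7.8 = 17.3, Σw·y = 1.0·369 + 4.0·952 + 4.5·366 + 7.8·404 = 8975.2.
Balance at y = 323 requires (8975.2 + w·235) / (17.3 + w) = 323.
Solving: w = (323·17.3 − 8975.2) / (235 − 323) = -3387.3 / -88 ≈ 38.49.

w ≈ 38.5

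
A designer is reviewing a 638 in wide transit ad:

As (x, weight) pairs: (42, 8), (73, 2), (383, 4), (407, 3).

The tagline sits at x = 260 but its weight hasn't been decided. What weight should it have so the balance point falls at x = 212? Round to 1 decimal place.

Known weights sum to 8 + 2 + 4 + 3 = 17; their moment is 8·42 + 2·73 + 4·383 + 3·407 = 3235.
For the centroid to hit 212: (3235 + w·260) / (17 + w) = 212.
Rearranging, w·(260 − 212) = 212·17 − 3235 = 369, so w ≈ 369/48 = 7.69.

w ≈ 7.7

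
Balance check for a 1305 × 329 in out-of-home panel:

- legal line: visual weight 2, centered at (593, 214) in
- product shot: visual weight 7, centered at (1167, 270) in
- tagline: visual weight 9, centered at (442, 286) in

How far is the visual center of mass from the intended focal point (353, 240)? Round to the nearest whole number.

Total weight = 2 + 7 + 9 = 18.
Σw·x = 2·593 + 7·1167 + 9·442 = 13333, so x̄ = 13333/18 ≈ 740.72.
Σw·y = 2·214 + 7·270 + 9·286 = 4892, so ȳ = 4892/18 ≈ 271.78.
Offset from (353, 240): Δx ≈ 387.72, Δy ≈ 31.78; distance = √(Δx² + Δy²) ≈ 389.02.

≈ 389 in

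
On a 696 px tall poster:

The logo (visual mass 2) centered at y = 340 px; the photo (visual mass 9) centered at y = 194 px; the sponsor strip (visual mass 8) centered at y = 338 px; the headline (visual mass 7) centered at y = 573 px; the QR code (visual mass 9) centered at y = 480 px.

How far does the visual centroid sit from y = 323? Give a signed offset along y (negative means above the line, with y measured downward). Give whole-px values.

≈ 62 px

Σw = 2 + 9 + 8 + 7 + 9 = 35.
y-moment: 2·340 + 9·194 + 8·338 + 7·573 + 9·480 = 13461; centroid 13461/35 ≈ 384.60.
Difference: 384.60 − 323 ≈ 61.60.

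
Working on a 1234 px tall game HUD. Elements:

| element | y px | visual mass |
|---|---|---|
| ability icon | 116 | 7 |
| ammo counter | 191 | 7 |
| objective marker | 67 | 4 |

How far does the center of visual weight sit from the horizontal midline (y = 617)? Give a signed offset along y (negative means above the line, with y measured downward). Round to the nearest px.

≈ -483 px

Weights sum to 7 + 7 + 4 = 18.
y: (7·116 + 7·191 + 4·67) / 18 = 2417 / 18 ≈ 134.28
Offset from y = 617: 134.28 − 617 ≈ -482.72.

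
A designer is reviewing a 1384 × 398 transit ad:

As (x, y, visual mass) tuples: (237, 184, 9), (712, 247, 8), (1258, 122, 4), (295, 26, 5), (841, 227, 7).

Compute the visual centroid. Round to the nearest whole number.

Σw = 9 + 8 + 4 + 5 + 7 = 33.
Σw·x = 9·237 + 8·712 + 4·1258 + 5·295 + 7·841 = 20223, so x̄ = 20223/33 ≈ 612.82.
Σw·y = 9·184 + 8·247 + 4·122 + 5·26 + 7·227 = 5839, so ȳ = 5839/33 ≈ 176.94.

(613, 177)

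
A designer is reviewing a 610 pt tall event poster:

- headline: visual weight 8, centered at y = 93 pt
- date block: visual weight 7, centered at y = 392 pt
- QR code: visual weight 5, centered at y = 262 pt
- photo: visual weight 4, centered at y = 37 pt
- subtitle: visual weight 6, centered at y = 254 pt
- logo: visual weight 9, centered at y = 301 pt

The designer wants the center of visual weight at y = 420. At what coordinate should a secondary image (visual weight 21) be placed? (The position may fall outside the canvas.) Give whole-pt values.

With the secondary image, Σw becomes 8 + 7 + 5 + 4 + 6 + 9 + 21 = 60.
y: target moment 60×420 = 25200; current 8·93 + 7·392 + 5·262 + 4·37 + 6·254 + 9·301 = 9179; the secondary image supplies 16021, so y = 16021/21 ≈ 762.90.

y ≈ 763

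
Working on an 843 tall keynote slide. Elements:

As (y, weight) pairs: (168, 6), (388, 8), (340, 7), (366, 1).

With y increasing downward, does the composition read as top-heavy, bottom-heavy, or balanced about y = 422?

top-heavy

Weights sum to 6 + 8 + 7 + 1 = 22.
y-moment: 6·168 + 8·388 + 7·340 + 1·366 = 6858; centroid 6858/22 ≈ 311.73.
Since 311.7 is above (smaller y than) 422, the composition reads top-heavy.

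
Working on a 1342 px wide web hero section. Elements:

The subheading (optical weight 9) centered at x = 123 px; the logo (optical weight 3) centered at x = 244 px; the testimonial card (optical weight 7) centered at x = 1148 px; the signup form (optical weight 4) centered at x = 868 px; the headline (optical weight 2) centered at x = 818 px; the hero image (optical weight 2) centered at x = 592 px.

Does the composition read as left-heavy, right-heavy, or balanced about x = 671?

left-heavy

Total weight = 9 + 3 + 7 + 4 + 2 + 2 = 27.
x-moment: 9·123 + 3·244 + 7·1148 + 4·868 + 2·818 + 2·592 = 16167; centroid 16167/27 ≈ 598.78.
Since 598.8 is left of 671, the composition reads left-heavy.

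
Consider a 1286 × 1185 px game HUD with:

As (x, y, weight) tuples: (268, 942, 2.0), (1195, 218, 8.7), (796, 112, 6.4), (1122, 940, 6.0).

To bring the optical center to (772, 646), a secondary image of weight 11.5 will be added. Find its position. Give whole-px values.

(344, 1062)

With the secondary image, Σw becomes 2.0 + 8.7 + 6.4 + 6.0 + 11.5 = 34.6.
x: target moment 34.6×772 = 26711.2; current 2.0·268 + 8.7·1195 + 6.4·796 + 6.0·1122 = 22758.9; the secondary image supplies 3952.3, so x = 3952.3/11.5 ≈ 343.68.
y: target moment 34.6×646 = 22351.6; current 2.0·942 + 8.7·218 + 6.4·112 + 6.0·940 = 10137.4; the secondary image supplies 12214.2, so y = 12214.2/11.5 ≈ 1062.10.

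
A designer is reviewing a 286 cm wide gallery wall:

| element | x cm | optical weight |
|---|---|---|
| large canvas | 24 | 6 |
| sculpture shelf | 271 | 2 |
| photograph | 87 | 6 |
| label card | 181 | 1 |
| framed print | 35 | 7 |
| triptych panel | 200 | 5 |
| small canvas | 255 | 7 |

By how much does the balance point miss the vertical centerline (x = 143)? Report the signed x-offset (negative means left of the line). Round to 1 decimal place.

Total weight = 6 + 2 + 6 + 1 + 7 + 5 + 7 = 34.
x: (6·24 + 2·271 + 6·87 + 1·181 + 7·35 + 5·200 + 7·255) / 34 = 4419 / 34 ≈ 129.97
Against x = 143, that's 129.97 − 143 = -13.03.

≈ -13.0 cm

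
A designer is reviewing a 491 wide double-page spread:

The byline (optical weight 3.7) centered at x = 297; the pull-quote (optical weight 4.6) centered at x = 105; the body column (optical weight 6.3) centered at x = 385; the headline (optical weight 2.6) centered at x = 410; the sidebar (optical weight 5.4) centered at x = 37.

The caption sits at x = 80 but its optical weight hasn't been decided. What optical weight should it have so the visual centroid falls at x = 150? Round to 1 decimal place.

w ≈ 26.9

Known weights sum to 3.7 + 4.6 + 6.3 + 2.6 + 5.4 = 22.6; their moment is 3.7·297 + 4.6·105 + 6.3·385 + 2.6·410 + 5.4·37 = 5273.2.
For the centroid to hit 150: (5273.2 + w·80) / (22.6 + w) = 150.
Solving: w = (150·22.6 − 5273.2) / (80 − 150) = -1883.2 / -70 ≈ 26.90.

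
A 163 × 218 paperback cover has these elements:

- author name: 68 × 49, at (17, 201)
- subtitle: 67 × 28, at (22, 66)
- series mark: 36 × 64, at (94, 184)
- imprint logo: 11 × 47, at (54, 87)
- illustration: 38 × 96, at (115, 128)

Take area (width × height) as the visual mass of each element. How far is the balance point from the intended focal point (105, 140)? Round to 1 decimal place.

≈ 40.6

Taking area as weight: author name 68·49 = 3332, subtitle 67·28 = 1876, series mark 36·64 = 2304, imprint logo 11·47 = 517, illustration 38·96 = 3648. Sum 11677.
Σw·x = 3332·17 + 1876·22 + 2304·94 + 517·54 + 3648·115 = 761930, so x̄ = 761930/11677 ≈ 65.25.
Σw·y = 3332·201 + 1876·66 + 2304·184 + 517·87 + 3648·128 = 1729407, so ȳ = 1729407/11677 ≈ 148.10.
Offset from (105, 140): Δx ≈ -39.75, Δy ≈ 8.10; distance = √(Δx² + Δy²) ≈ 40.57.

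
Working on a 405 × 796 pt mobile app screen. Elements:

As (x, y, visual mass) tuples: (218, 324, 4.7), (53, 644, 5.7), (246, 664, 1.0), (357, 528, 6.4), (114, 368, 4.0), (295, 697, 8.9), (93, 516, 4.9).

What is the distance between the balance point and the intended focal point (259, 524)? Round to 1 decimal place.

Total weight = 4.7 + 5.7 + 1.0 + 6.4 + 4.0 + 8.9 + 4.9 = 35.6.
Σw·x = 7394.7; x̄ = 7394.7/35.6 ≈ 207.72.
y: moment 19440.5 / weight 35.6 ≈ 546.08
Offset from (259, 524): Δx ≈ -51.28, Δy ≈ 22.08; distance = √(Δx² + Δy²) ≈ 55.84.

≈ 55.8 pt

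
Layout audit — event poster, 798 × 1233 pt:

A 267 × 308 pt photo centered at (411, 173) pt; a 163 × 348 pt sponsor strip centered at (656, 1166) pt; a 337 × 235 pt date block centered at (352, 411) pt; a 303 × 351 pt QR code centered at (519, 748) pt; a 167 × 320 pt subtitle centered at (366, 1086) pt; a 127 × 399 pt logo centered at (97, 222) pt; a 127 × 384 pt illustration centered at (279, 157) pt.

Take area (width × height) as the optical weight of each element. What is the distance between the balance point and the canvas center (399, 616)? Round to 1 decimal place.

≈ 51.8 pt

Taking area as weight: photo 267·308 = 82236, sponsor strip 163·348 = 56724, date block 337·235 = 79195, QR code 303·351 = 106353, subtitle 167·320 = 53440, logo 127·399 = 50673, illustration 127·384 = 48768. Sum 477389.
x: moment 192164380 / weight 477389 ≈ 402.53
Σw·y = 269410023; ȳ = 269410023/477389 ≈ 564.34.
Offset from (399, 616): Δx ≈ 3.53, Δy ≈ -51.66; distance = √(Δx² + Δy²) ≈ 51.78.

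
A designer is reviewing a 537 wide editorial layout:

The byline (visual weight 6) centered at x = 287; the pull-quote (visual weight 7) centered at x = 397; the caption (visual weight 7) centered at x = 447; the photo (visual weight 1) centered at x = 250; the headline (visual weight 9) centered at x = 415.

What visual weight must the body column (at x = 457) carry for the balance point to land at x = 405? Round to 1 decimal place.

Existing Σw = 30 (6 + 7 + 7 + 1 + 9); existing moment 6·287 + 7·397 + 7·447 + 1·250 + 9·415 = 11615.
Set Σw·x/Σw = 405: (11615 + 457w) = 405·(30 + w).
Rearranging, w·(457 − 405) = 405·30 − 11615 = 535, so w ≈ 535/52 = 10.29.

w ≈ 10.3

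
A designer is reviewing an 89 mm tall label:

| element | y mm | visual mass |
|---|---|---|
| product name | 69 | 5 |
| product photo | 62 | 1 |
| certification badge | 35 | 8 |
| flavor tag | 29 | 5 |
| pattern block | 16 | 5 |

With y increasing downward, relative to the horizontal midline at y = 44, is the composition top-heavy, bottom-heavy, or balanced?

top-heavy

Σw = 5 + 1 + 8 + 5 + 5 = 24.
y-moment: 5·69 + 1·62 + 8·35 + 5·29 + 5·16 = 912; centroid 912/24 ≈ 38.00.
38.0 vs midline 44 → top-heavy.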